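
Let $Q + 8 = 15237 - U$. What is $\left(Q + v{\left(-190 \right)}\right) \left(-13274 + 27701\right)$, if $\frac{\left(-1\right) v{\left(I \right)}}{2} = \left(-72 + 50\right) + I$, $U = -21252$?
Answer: $532428435$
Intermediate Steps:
$v{\left(I \right)} = 44 - 2 I$ ($v{\left(I \right)} = - 2 \left(\left(-72 + 50\right) + I\right) = - 2 \left(-22 + I\right) = 44 - 2 I$)
$Q = 36481$ ($Q = -8 + \left(15237 - -21252\right) = -8 + \left(15237 + 21252\right) = -8 + 36489 = 36481$)
$\left(Q + v{\left(-190 \right)}\right) \left(-13274 + 27701\right) = \left(36481 + \left(44 - -380\right)\right) \left(-13274 + 27701\right) = \left(36481 + \left(44 + 380\right)\right) 14427 = \left(36481 + 424\right) 14427 = 36905 \cdot 14427 = 532428435$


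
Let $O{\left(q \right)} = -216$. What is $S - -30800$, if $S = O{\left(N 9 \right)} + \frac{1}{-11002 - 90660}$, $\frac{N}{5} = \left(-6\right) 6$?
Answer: $\frac{3109230607}{101662} \approx 30584.0$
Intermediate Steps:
$N = -180$ ($N = 5 \left(\left(-6\right) 6\right) = 5 \left(-36\right) = -180$)
$S = - \frac{21958993}{101662}$ ($S = -216 + \frac{1}{-11002 - 90660} = -216 + \frac{1}{-101662} = -216 - \frac{1}{101662} = - \frac{21958993}{101662} \approx -216.0$)
$S - -30800 = - \frac{21958993}{101662} - -30800 = - \frac{21958993}{101662} + 30800 = \frac{3109230607}{101662}$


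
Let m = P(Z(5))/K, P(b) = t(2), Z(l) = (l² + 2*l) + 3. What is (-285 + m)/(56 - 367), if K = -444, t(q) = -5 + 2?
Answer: 42179/46028 ≈ 0.91638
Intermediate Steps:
t(q) = -3
Z(l) = 3 + l² + 2*l
P(b) = -3
m = 1/148 (m = -3/(-444) = -3*(-1/444) = 1/148 ≈ 0.0067568)
(-285 + m)/(56 - 367) = (-285 + 1/148)/(56 - 367) = -42179/148/(-311) = -42179/148*(-1/311) = 42179/46028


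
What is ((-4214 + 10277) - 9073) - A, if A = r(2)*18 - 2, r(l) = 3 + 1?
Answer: -3080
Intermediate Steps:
r(l) = 4
A = 70 (A = 4*18 - 2 = 72 - 2 = 70)
((-4214 + 10277) - 9073) - A = ((-4214 + 10277) - 9073) - 1*70 = (6063 - 9073) - 70 = -3010 - 70 = -3080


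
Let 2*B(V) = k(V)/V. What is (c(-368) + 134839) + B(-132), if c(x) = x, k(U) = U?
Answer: 268943/2 ≈ 1.3447e+5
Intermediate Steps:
B(V) = 1/2 (B(V) = (V/V)/2 = (1/2)*1 = 1/2)
(c(-368) + 134839) + B(-132) = (-368 + 134839) + 1/2 = 134471 + 1/2 = 268943/2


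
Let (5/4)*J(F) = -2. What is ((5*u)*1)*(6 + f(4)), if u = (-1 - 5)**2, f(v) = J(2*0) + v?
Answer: 1512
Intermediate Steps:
J(F) = -8/5 (J(F) = (4/5)*(-2) = -8/5)
f(v) = -8/5 + v
u = 36 (u = (-6)**2 = 36)
((5*u)*1)*(6 + f(4)) = ((5*36)*1)*(6 + (-8/5 + 4)) = (180*1)*(6 + 12/5) = 180*(42/5) = 1512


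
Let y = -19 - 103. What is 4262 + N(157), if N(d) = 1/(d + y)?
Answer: 149171/35 ≈ 4262.0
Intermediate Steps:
y = -122
N(d) = 1/(-122 + d) (N(d) = 1/(d - 122) = 1/(-122 + d))
4262 + N(157) = 4262 + 1/(-122 + 157) = 4262 + 1/35 = 149171/35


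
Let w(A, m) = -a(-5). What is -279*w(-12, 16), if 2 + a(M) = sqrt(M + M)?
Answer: -558 + 279*I*sqrt(10) ≈ -558.0 + 882.28*I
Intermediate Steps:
a(M) = -2 + sqrt(2)*sqrt(M) (a(M) = -2 + sqrt(M + M) = -2 + sqrt(2*M) = -2 + sqrt(2)*sqrt(M))
w(A, m) = 2 - I*sqrt(10) (w(A, m) = -(-2 + sqrt(2)*sqrt(-5)) = -(-2 + sqrt(2)*(I*sqrt(5))) = -(-2 + I*sqrt(10)) = 2 - I*sqrt(10))
-279*w(-12, 16) = -279*(2 - I*sqrt(10)) = -558 + 279*I*sqrt(10)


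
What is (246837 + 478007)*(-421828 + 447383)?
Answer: 18523388420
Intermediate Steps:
(246837 + 478007)*(-421828 + 447383) = 724844*25555 = 18523388420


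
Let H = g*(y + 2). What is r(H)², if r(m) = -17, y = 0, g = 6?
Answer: 289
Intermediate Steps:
H = 12 (H = 6*(0 + 2) = 6*2 = 12)
r(H)² = (-17)² = 289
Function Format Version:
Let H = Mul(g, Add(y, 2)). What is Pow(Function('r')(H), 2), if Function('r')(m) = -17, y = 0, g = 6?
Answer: 289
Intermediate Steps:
H = 12 (H = Mul(6, Add(0, 2)) = Mul(6, 2) = 12)
Pow(Function('r')(H), 2) = Pow(-17, 2) = 289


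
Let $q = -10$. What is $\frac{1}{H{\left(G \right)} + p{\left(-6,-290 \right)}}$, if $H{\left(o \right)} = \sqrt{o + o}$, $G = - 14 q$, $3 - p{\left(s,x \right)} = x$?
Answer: $\frac{293}{85569} - \frac{2 \sqrt{70}}{85569} \approx 0.0032286$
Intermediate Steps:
$p{\left(s,x \right)} = 3 - x$
$G = 140$ ($G = \left(-14\right) \left(-10\right) = 140$)
$H{\left(o \right)} = \sqrt{2} \sqrt{o}$ ($H{\left(o \right)} = \sqrt{2 o} = \sqrt{2} \sqrt{o}$)
$\frac{1}{H{\left(G \right)} + p{\left(-6,-290 \right)}} = \frac{1}{\sqrt{2} \sqrt{140} + \left(3 - -290\right)} = \frac{1}{\sqrt{2} \cdot 2 \sqrt{35} + \left(3 + 290\right)} = \frac{1}{2 \sqrt{70} + 293} = \frac{1}{293 + 2 \sqrt{70}}$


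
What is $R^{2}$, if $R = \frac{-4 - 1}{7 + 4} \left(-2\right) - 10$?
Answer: $\frac{10000}{121} \approx 82.645$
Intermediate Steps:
$R = - \frac{100}{11}$ ($R = - \frac{5}{11} \left(-2\right) - 10 = \left(-5\right) \frac{1}{11} \left(-2\right) - 10 = \left(- \frac{5}{11}\right) \left(-2\right) - 10 = \frac{10}{11} - 10 = - \frac{100}{11} \approx -9.0909$)
$R^{2} = \left(- \frac{100}{11}\right)^{2} = \frac{10000}{121}$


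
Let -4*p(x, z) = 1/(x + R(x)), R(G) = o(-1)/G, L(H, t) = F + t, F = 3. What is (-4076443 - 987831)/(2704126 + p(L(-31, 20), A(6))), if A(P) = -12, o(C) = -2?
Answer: -10675489592/5700297585 ≈ -1.8728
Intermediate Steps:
L(H, t) = 3 + t
R(G) = -2/G
p(x, z) = -1/(4*(x - 2/x))
(-4076443 - 987831)/(2704126 + p(L(-31, 20), A(6))) = (-4076443 - 987831)/(2704126 - (3 + 20)/(-8 + 4*(3 + 20)**2)) = -5064274/(2704126 - 1*23/(-8 + 4*23**2)) = -5064274/(2704126 - 1*23/(-8 + 4*529)) = -5064274/(2704126 - 1*23/(-8 + 2116)) = -5064274/(2704126 - 1*23/2108) = -5064274/(2704126 - 1*23*1/2108) = -5064274/(2704126 - 23/2108) = -5064274/5700297585/2108 = -5064274*2108/5700297585 = -10675489592/5700297585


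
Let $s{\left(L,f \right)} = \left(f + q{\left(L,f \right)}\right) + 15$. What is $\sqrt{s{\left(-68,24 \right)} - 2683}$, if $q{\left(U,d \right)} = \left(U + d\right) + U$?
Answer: $2 i \sqrt{689} \approx 52.498 i$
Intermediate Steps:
$q{\left(U,d \right)} = d + 2 U$
$s{\left(L,f \right)} = 15 + 2 L + 2 f$ ($s{\left(L,f \right)} = \left(f + \left(f + 2 L\right)\right) + 15 = \left(2 L + 2 f\right) + 15 = 15 + 2 L + 2 f$)
$\sqrt{s{\left(-68,24 \right)} - 2683} = \sqrt{\left(15 + 2 \left(-68\right) + 2 \cdot 24\right) - 2683} = \sqrt{\left(15 - 136 + 48\right) - 2683} = \sqrt{-73 - 2683} = \sqrt{-2756} = 2 i \sqrt{689}$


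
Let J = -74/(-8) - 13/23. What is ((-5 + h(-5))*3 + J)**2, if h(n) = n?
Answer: 3845521/8464 ≈ 454.34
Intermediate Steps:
J = 799/92 (J = -74*(-1/8) - 13*1/23 = 37/4 - 13/23 = 799/92 ≈ 8.6848)
((-5 + h(-5))*3 + J)**2 = ((-5 - 5)*3 + 799/92)**2 = (-10*3 + 799/92)**2 = (-30 + 799/92)**2 = (-1961/92)**2 = 3845521/8464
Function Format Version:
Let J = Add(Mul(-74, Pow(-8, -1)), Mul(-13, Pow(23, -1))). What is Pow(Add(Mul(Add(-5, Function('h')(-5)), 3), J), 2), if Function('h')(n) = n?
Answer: Rational(3845521, 8464) ≈ 454.34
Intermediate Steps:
J = Rational(799, 92) (J = Add(Mul(-74, Rational(-1, 8)), Mul(-13, Rational(1, 23))) = Add(Rational(37, 4), Rational(-13, 23)) = Rational(799, 92) ≈ 8.6848)
Pow(Add(Mul(Add(-5, Function('h')(-5)), 3), J), 2) = Pow(Add(Mul(Add(-5, -5), 3), Rational(799, 92)), 2) = Pow(Add(Mul(-10, 3), Rational(799, 92)), 2) = Pow(Add(-30, Rational(799, 92)), 2) = Pow(Rational(-1961, 92), 2) = Rational(3845521, 8464)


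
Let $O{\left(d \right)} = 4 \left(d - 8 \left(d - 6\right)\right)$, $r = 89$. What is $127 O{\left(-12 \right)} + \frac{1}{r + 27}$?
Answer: $\frac{7778497}{116} \approx 67056.0$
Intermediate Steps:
$O{\left(d \right)} = 192 - 28 d$ ($O{\left(d \right)} = 4 \left(d - 8 \left(-6 + d\right)\right) = 4 \left(d - \left(-48 + 8 d\right)\right) = 4 \left(48 - 7 d\right) = 192 - 28 d$)
$127 O{\left(-12 \right)} + \frac{1}{r + 27} = 127 \left(192 - -336\right) + \frac{1}{89 + 27} = 127 \left(192 + 336\right) + \frac{1}{116} = 127 \cdot 528 + \frac{1}{116} = 67056 + \frac{1}{116} = \frac{7778497}{116}$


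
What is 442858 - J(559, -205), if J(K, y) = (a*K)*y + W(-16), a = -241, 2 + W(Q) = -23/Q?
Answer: -434792583/16 ≈ -2.7175e+7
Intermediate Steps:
W(Q) = -2 - 23/Q
J(K, y) = -9/16 - 241*K*y (J(K, y) = (-241*K)*y + (-2 - 23/(-16)) = -241*K*y + (-2 - 23*(-1/16)) = -241*K*y + (-2 + 23/16) = -241*K*y - 9/16 = -9/16 - 241*K*y)
442858 - J(559, -205) = 442858 - (-9/16 - 241*559*(-205)) = 442858 - (-9/16 + 27617395) = 442858 - 1*441878311/16 = 442858 - 441878311/16 = -434792583/16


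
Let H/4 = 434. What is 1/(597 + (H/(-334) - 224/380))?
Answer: 15865/9379593 ≈ 0.0016914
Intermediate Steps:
H = 1736 (H = 4*434 = 1736)
1/(597 + (H/(-334) - 224/380)) = 1/(597 + (1736/(-334) - 224/380)) = 1/(597 + (1736*(-1/334) - 224*1/380)) = 1/(597 + (-868/167 - 56/95)) = 1/(597 - 91812/15865) = 1/(9379593/15865) = 15865/9379593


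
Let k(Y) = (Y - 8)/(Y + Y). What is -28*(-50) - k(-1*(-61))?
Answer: 170747/122 ≈ 1399.6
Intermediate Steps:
k(Y) = (-8 + Y)/(2*Y) (k(Y) = (-8 + Y)/((2*Y)) = (-8 + Y)*(1/(2*Y)) = (-8 + Y)/(2*Y))
-28*(-50) - k(-1*(-61)) = -28*(-50) - (-8 - 1*(-61))/(2*((-1*(-61)))) = 1400 - (-8 + 61)/(2*61) = 1400 - 53/(2*61) = 1400 - 1*53/122 = 1400 - 53/122 = 170747/122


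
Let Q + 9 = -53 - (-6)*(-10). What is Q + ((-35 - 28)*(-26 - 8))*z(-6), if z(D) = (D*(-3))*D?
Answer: -231458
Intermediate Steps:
z(D) = -3*D² (z(D) = (-3*D)*D = -3*D²)
Q = -122 (Q = -9 + (-53 - (-6)*(-10)) = -9 + (-53 - 1*60) = -9 + (-53 - 60) = -9 - 113 = -122)
Q + ((-35 - 28)*(-26 - 8))*z(-6) = -122 + ((-35 - 28)*(-26 - 8))*(-3*(-6)²) = -122 + (-63*(-34))*(-3*36) = -122 + 2142*(-108) = -122 - 231336 = -231458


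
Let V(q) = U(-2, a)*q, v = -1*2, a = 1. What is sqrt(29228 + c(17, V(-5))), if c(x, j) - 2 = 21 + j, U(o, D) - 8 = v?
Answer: sqrt(29221) ≈ 170.94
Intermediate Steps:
v = -2
U(o, D) = 6 (U(o, D) = 8 - 2 = 6)
V(q) = 6*q
c(x, j) = 23 + j (c(x, j) = 2 + (21 + j) = 23 + j)
sqrt(29228 + c(17, V(-5))) = sqrt(29228 + (23 + 6*(-5))) = sqrt(29228 + (23 - 30)) = sqrt(29228 - 7) = sqrt(29221)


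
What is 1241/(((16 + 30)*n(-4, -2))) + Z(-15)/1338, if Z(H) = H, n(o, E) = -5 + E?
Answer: -138774/35903 ≈ -3.8652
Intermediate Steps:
1241/(((16 + 30)*n(-4, -2))) + Z(-15)/1338 = 1241/(((16 + 30)*(-5 - 2))) - 15/1338 = 1241/((46*(-7))) - 15*1/1338 = 1241/(-322) - 5/446 = 1241*(-1/322) - 5/446 = -1241/322 - 5/446 = -138774/35903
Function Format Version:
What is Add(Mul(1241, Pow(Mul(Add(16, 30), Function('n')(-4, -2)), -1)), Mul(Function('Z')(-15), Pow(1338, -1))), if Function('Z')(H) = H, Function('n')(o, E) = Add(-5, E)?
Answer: Rational(-138774, 35903) ≈ -3.8652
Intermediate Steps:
Add(Mul(1241, Pow(Mul(Add(16, 30), Function('n')(-4, -2)), -1)), Mul(Function('Z')(-15), Pow(1338, -1))) = Add(Mul(1241, Pow(Mul(Add(16, 30), Add(-5, -2)), -1)), Mul(-15, Pow(1338, -1))) = Add(Mul(1241, Pow(Mul(46, -7), -1)), Mul(-15, Rational(1, 1338))) = Add(Mul(1241, Pow(-322, -1)), Rational(-5, 446)) = Add(Mul(1241, Rational(-1, 322)), Rational(-5, 446)) = Add(Rational(-1241, 322), Rational(-5, 446)) = Rational(-138774, 35903)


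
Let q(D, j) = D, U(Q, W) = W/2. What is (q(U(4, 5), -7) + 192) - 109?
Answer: 171/2 ≈ 85.500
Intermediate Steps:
U(Q, W) = W/2 (U(Q, W) = W*(1/2) = W/2)
(q(U(4, 5), -7) + 192) - 109 = ((1/2)*5 + 192) - 109 = (5/2 + 192) - 109 = 389/2 - 109 = 171/2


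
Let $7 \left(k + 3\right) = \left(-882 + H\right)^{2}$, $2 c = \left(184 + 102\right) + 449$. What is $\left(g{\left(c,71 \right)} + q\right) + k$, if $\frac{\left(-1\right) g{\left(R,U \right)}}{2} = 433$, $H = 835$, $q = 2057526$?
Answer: $\frac{14398808}{7} \approx 2.057 \cdot 10^{6}$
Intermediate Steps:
$c = \frac{735}{2}$ ($c = \frac{\left(184 + 102\right) + 449}{2} = \frac{286 + 449}{2} = \frac{1}{2} \cdot 735 = \frac{735}{2} \approx 367.5$)
$g{\left(R,U \right)} = -866$ ($g{\left(R,U \right)} = \left(-2\right) 433 = -866$)
$k = \frac{2188}{7}$ ($k = -3 + \frac{\left(-882 + 835\right)^{2}}{7} = -3 + \frac{\left(-47\right)^{2}}{7} = -3 + \frac{1}{7} \cdot 2209 = -3 + \frac{2209}{7} = \frac{2188}{7} \approx 312.57$)
$\left(g{\left(c,71 \right)} + q\right) + k = \left(-866 + 2057526\right) + \frac{2188}{7} = 2056660 + \frac{2188}{7} = \frac{14398808}{7}$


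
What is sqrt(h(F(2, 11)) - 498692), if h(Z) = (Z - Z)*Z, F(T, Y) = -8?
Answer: 2*I*sqrt(124673) ≈ 706.18*I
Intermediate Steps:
h(Z) = 0 (h(Z) = 0*Z = 0)
sqrt(h(F(2, 11)) - 498692) = sqrt(0 - 498692) = sqrt(-498692) = 2*I*sqrt(124673)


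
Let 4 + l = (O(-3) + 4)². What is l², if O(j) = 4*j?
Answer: 3600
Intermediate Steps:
l = 60 (l = -4 + (4*(-3) + 4)² = -4 + (-12 + 4)² = -4 + (-8)² = -4 + 64 = 60)
l² = 60² = 3600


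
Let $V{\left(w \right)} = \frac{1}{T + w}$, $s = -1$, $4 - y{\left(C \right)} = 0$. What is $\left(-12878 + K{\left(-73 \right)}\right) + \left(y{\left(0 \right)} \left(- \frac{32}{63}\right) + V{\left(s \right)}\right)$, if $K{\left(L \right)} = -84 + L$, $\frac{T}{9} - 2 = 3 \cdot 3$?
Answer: $- \frac{11498653}{882} \approx -13037.0$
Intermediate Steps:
$T = 99$ ($T = 18 + 9 \cdot 3 \cdot 3 = 18 + 9 \cdot 9 = 18 + 81 = 99$)
$y{\left(C \right)} = 4$ ($y{\left(C \right)} = 4 - 0 = 4 + 0 = 4$)
$V{\left(w \right)} = \frac{1}{99 + w}$
$\left(-12878 + K{\left(-73 \right)}\right) + \left(y{\left(0 \right)} \left(- \frac{32}{63}\right) + V{\left(s \right)}\right) = \left(-12878 - 157\right) + \left(4 \left(- \frac{32}{63}\right) + \frac{1}{99 - 1}\right) = \left(-12878 - 157\right) + \left(4 \left(\left(-32\right) \frac{1}{63}\right) + \frac{1}{98}\right) = -13035 + \left(4 \left(- \frac{32}{63}\right) + \frac{1}{98}\right) = -13035 + \left(- \frac{128}{63} + \frac{1}{98}\right) = -13035 - \frac{1783}{882} = - \frac{11498653}{882}$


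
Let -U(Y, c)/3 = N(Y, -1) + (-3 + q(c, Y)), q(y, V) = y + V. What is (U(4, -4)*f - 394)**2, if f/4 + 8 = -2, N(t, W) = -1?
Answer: 763876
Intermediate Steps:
f = -40 (f = -32 + 4*(-2) = -32 - 8 = -40)
q(y, V) = V + y
U(Y, c) = 12 - 3*Y - 3*c (U(Y, c) = -3*(-1 + (-3 + (Y + c))) = -3*(-1 + (-3 + Y + c)) = -3*(-4 + Y + c) = 12 - 3*Y - 3*c)
(U(4, -4)*f - 394)**2 = ((12 - 3*4 - 3*(-4))*(-40) - 394)**2 = ((12 - 12 + 12)*(-40) - 394)**2 = (12*(-40) - 394)**2 = (-480 - 394)**2 = (-874)**2 = 763876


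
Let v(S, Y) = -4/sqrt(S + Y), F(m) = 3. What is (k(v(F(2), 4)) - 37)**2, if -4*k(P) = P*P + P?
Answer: 69176/49 - 526*sqrt(7)/49 ≈ 1383.4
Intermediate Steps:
v(S, Y) = -4/sqrt(S + Y)
k(P) = -P/4 - P**2/4 (k(P) = -(P*P + P)/4 = -(P**2 + P)/4 = -(P + P**2)/4 = -P/4 - P**2/4)
(k(v(F(2), 4)) - 37)**2 = (-(-4/sqrt(3 + 4))*(1 - 4/sqrt(3 + 4))/4 - 37)**2 = (-(-4*sqrt(7)/7)*(1 - 4*sqrt(7)/7)/4 - 37)**2 = (sqrt(7)*(1 - 4*sqrt(7)/7)/7 - 37)**2 = (-37 + sqrt(7)*(1 - 4*sqrt(7)/7)/7)**2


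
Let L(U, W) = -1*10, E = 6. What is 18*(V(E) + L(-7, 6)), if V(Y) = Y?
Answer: -72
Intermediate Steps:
L(U, W) = -10
18*(V(E) + L(-7, 6)) = 18*(6 - 10) = 18*(-4) = -72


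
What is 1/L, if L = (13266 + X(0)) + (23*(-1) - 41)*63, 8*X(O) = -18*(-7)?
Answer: 4/36999 ≈ 0.00010811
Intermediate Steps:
X(O) = 63/4 (X(O) = (-18*(-7))/8 = (⅛)*126 = 63/4)
L = 36999/4 (L = (13266 + 63/4) + (23*(-1) - 41)*63 = 53127/4 + (-23 - 41)*63 = 53127/4 - 64*63 = 53127/4 - 4032 = 36999/4 ≈ 9249.8)
1/L = 1/(36999/4) = 4/36999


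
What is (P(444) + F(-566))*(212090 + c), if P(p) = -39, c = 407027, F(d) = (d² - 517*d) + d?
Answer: 379130534641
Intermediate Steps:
F(d) = d² - 516*d
(P(444) + F(-566))*(212090 + c) = (-39 - 566*(-516 - 566))*(212090 + 407027) = (-39 - 566*(-1082))*619117 = (-39 + 612412)*619117 = 612373*619117 = 379130534641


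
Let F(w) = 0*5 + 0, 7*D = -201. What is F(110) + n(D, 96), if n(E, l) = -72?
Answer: -72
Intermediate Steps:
D = -201/7 (D = (⅐)*(-201) = -201/7 ≈ -28.714)
F(w) = 0 (F(w) = 0 + 0 = 0)
F(110) + n(D, 96) = 0 - 72 = -72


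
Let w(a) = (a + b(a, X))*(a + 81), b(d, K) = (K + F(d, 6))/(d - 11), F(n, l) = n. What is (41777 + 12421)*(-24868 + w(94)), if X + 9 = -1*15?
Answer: -37203891912/83 ≈ -4.4824e+8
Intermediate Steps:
X = -24 (X = -9 - 1*15 = -9 - 15 = -24)
b(d, K) = (K + d)/(-11 + d) (b(d, K) = (K + d)/(d - 11) = (K + d)/(-11 + d))
w(a) = (81 + a)*(a + (-24 + a)/(-11 + a)) (w(a) = (a + (-24 + a)/(-11 + a))*(a + 81) = (a + (-24 + a)/(-11 + a))*(81 + a) = (81 + a)*(a + (-24 + a)/(-11 + a)))
(41777 + 12421)*(-24868 + w(94)) = (41777 + 12421)*(-24868 + (-1944 + 94³ - 834*94 + 71*94²)/(-11 + 94)) = 54198*(-24868 + (-1944 + 830584 - 78396 + 71*8836)/83) = 54198*(-24868 + (-1944 + 830584 - 78396 + 627356)/83) = 54198*(-24868 + (1/83)*1377600) = 54198*(-24868 + 1377600/83) = 54198*(-686444/83) = -37203891912/83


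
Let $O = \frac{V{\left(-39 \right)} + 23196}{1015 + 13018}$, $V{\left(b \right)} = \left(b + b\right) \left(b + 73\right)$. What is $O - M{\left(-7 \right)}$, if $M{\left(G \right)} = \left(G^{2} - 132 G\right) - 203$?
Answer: $- \frac{10784866}{14033} \approx -768.54$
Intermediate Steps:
$M{\left(G \right)} = -203 + G^{2} - 132 G$
$V{\left(b \right)} = 2 b \left(73 + b\right)$
$O = \frac{20544}{14033}$ ($O = \frac{2 \left(-39\right) \left(73 - 39\right) + 23196}{1015 + 13018} = \frac{2 \left(-39\right) 34 + 23196}{14033} = \left(-2652 + 23196\right) \frac{1}{14033} = 20544 \cdot \frac{1}{14033} = \frac{20544}{14033} \approx 1.464$)
$O - M{\left(-7 \right)} = \frac{20544}{14033} - \left(-203 + \left(-7\right)^{2} - -924\right) = \frac{20544}{14033} - \left(-203 + 49 + 924\right) = \frac{20544}{14033} - 770 = - \frac{10784866}{14033}$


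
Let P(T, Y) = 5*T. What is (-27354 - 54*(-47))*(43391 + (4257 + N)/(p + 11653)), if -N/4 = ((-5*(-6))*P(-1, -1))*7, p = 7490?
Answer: -2290357894880/2127 ≈ -1.0768e+9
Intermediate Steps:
N = 4200 (N = -4*(-5*(-6))*(5*(-1))*7 = -4*30*(-5)*7 = -(-600)*7 = -4*(-1050) = 4200)
(-27354 - 54*(-47))*(43391 + (4257 + N)/(p + 11653)) = (-27354 - 54*(-47))*(43391 + (4257 + 4200)/(7490 + 11653)) = (-27354 + 2538)*(43391 + 8457/19143) = -24816*(43391 + 8457*(1/19143)) = -24816*(43391 + 2819/6381) = -24816*276880790/6381 = -2290357894880/2127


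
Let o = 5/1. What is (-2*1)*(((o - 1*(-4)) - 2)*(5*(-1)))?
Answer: 70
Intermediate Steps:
o = 5 (o = 5*1 = 5)
(-2*1)*(((o - 1*(-4)) - 2)*(5*(-1))) = (-2*1)*(((5 - 1*(-4)) - 2)*(5*(-1))) = -2*((5 + 4) - 2)*(-5) = -2*(9 - 2)*(-5) = -14*(-5) = -2*(-35) = 70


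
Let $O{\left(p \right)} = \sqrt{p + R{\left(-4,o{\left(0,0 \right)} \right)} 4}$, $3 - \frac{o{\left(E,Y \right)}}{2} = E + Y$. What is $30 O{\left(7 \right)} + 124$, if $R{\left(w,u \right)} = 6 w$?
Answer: $124 + 30 i \sqrt{89} \approx 124.0 + 283.02 i$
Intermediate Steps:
$o{\left(E,Y \right)} = 6 - 2 E - 2 Y$ ($o{\left(E,Y \right)} = 6 - 2 \left(E + Y\right) = 6 - \left(2 E + 2 Y\right) = 6 - 2 E - 2 Y$)
$O{\left(p \right)} = \sqrt{-96 + p}$ ($O{\left(p \right)} = \sqrt{p + 6 \left(-4\right) 4} = \sqrt{p - 96} = \sqrt{-96 + p}$)
$30 O{\left(7 \right)} + 124 = 30 \sqrt{-96 + 7} + 124 = 30 \sqrt{-89} + 124 = 30 i \sqrt{89} + 124 = 124 + 30 i \sqrt{89}$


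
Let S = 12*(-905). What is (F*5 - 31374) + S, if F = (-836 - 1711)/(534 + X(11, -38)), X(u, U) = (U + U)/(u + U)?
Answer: -612483441/14494 ≈ -42258.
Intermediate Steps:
S = -10860
X(u, U) = 2*U/(U + u) (X(u, U) = (2*U)/(U + u) = 2*U/(U + u))
F = -68769/14494 (F = (-836 - 1711)/(534 + 2*(-38)/(-38 + 11)) = -2547/(534 + 2*(-38)/(-27)) = -2547/(534 + 2*(-38)*(-1/27)) = -2547/(534 + 76/27) = -2547/14494/27 = -2547*27/14494 = -68769/14494 ≈ -4.7447)
(F*5 - 31374) + S = (-68769/14494*5 - 31374) - 10860 = (-343845/14494 - 31374) - 10860 = -455078601/14494 - 10860 = -612483441/14494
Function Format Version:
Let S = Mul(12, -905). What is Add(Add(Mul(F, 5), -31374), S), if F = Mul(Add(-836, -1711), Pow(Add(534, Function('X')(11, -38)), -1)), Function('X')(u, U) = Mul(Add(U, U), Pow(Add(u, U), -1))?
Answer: Rational(-612483441, 14494) ≈ -42258.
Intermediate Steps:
S = -10860
Function('X')(u, U) = Mul(2, U, Pow(Add(U, u), -1)) (Function('X')(u, U) = Mul(Mul(2, U), Pow(Add(U, u), -1)) = Mul(2, U, Pow(Add(U, u), -1)))
F = Rational(-68769, 14494) (F = Mul(Add(-836, -1711), Pow(Add(534, Mul(2, -38, Pow(Add(-38, 11), -1))), -1)) = Mul(-2547, Pow(Add(534, Mul(2, -38, Pow(-27, -1))), -1)) = Mul(-2547, Pow(Add(534, Mul(2, -38, Rational(-1, 27))), -1)) = Mul(-2547, Pow(Add(534, Rational(76, 27)), -1)) = Mul(-2547, Pow(Rational(14494, 27), -1)) = Mul(-2547, Rational(27, 14494)) = Rational(-68769, 14494) ≈ -4.7447)
Add(Add(Mul(F, 5), -31374), S) = Add(Add(Mul(Rational(-68769, 14494), 5), -31374), -10860) = Add(Add(Rational(-343845, 14494), -31374), -10860) = Add(Rational(-455078601, 14494), -10860) = Rational(-612483441, 14494)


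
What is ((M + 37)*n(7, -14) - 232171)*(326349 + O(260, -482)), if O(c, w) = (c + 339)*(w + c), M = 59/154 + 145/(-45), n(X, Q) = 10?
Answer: -10355517751976/231 ≈ -4.4829e+10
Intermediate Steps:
M = -3935/1386 (M = 59*(1/154) + 145*(-1/45) = 59/154 - 29/9 = -3935/1386 ≈ -2.8391)
O(c, w) = (339 + c)*(c + w)
((M + 37)*n(7, -14) - 232171)*(326349 + O(260, -482)) = ((-3935/1386 + 37)*10 - 232171)*(326349 + (260² + 339*260 + 339*(-482) + 260*(-482))) = ((47347/1386)*10 - 232171)*(326349 + (67600 + 88140 - 163398 - 125320)) = (236735/693 - 232171)*(326349 - 132978) = -160657768/693*193371 = -10355517751976/231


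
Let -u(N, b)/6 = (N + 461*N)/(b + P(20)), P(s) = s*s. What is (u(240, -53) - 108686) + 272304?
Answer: 56110166/347 ≈ 1.6170e+5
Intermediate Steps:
P(s) = s²
u(N, b) = -2772*N/(400 + b) (u(N, b) = -6*(N + 461*N)/(b + 20²) = -6*462*N/(b + 400) = -6*462*N/(400 + b) = -2772*N/(400 + b))
(u(240, -53) - 108686) + 272304 = (-2772*240/(400 - 53) - 108686) + 272304 = (-2772*240/347 - 108686) + 272304 = (-2772*240*1/347 - 108686) + 272304 = (-665280/347 - 108686) + 272304 = -38379322/347 + 272304 = 56110166/347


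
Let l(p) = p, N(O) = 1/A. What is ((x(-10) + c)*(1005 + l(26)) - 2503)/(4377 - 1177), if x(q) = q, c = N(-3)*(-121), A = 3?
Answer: -16319/960 ≈ -16.999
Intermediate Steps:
N(O) = 1/3
c = -121/3 (c = (1/3)*(-121) = -121/3 ≈ -40.333)
((x(-10) + c)*(1005 + l(26)) - 2503)/(4377 - 1177) = ((-10 - 121/3)*(1005 + 26) - 2503)/(4377 - 1177) = (-151/3*1031 - 2503)/3200 = (-155681/3 - 2503)*(1/3200) = -163190/3*1/3200 = -16319/960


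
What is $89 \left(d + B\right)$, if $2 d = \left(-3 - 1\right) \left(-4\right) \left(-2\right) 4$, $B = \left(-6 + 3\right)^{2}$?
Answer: $-4895$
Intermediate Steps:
$B = 9$ ($B = \left(-3\right)^{2} = 9$)
$d = -64$ ($d = \frac{\left(-3 - 1\right) \left(-4\right) \left(-2\right) 4}{2} = \frac{\left(-4\right) 8 \cdot 4}{2} = \frac{\left(-4\right) 32}{2} = \frac{1}{2} \left(-128\right) = -64$)
$89 \left(d + B\right) = 89 \left(-64 + 9\right) = 89 \left(-55\right) = -4895$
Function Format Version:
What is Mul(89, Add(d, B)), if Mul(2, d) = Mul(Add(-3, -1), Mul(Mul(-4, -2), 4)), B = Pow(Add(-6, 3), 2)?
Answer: -4895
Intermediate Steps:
B = 9 (B = Pow(-3, 2) = 9)
d = -64 (d = Mul(Rational(1, 2), Mul(Add(-3, -1), Mul(Mul(-4, -2), 4))) = Mul(Rational(1, 2), Mul(-4, Mul(8, 4))) = Mul(Rational(1, 2), Mul(-4, 32)) = Mul(Rational(1, 2), -128) = -64)
Mul(89, Add(d, B)) = Mul(89, Add(-64, 9)) = Mul(89, -55) = -4895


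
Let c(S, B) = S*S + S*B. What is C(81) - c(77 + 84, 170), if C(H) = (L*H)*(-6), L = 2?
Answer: -54263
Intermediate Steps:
c(S, B) = S**2 + B*S
C(H) = -12*H (C(H) = (2*H)*(-6) = -12*H)
C(81) - c(77 + 84, 170) = -12*81 - (77 + 84)*(170 + (77 + 84)) = -972 - 161*(170 + 161) = -972 - 161*331 = -972 - 1*53291 = -972 - 53291 = -54263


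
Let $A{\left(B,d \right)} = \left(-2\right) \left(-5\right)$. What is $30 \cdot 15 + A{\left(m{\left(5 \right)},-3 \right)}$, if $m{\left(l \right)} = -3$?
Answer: $460$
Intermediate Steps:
$A{\left(B,d \right)} = 10$
$30 \cdot 15 + A{\left(m{\left(5 \right)},-3 \right)} = 30 \cdot 15 + 10 = 450 + 10 = 460$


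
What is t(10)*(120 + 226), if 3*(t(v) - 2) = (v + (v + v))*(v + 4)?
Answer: 49132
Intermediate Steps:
t(v) = 2 + v*(4 + v) (t(v) = 2 + ((v + (v + v))*(v + 4))/3 = 2 + ((v + 2*v)*(4 + v))/3 = 2 + ((3*v)*(4 + v))/3 = 2 + (3*v*(4 + v))/3 = 2 + v*(4 + v))
t(10)*(120 + 226) = (2 + 10² + 4*10)*(120 + 226) = (2 + 100 + 40)*346 = 142*346 = 49132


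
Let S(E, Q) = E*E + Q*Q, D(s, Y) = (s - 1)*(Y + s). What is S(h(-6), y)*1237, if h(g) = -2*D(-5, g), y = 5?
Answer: 21584413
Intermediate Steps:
D(s, Y) = (-1 + s)*(Y + s)
h(g) = -60 + 12*g (h(g) = -2*((-5)² - g - 1*(-5) + g*(-5)) = -2*(25 - g + 5 - 5*g) = -2*(30 - 6*g) = -60 + 12*g)
S(E, Q) = E² + Q²
S(h(-6), y)*1237 = ((-60 + 12*(-6))² + 5²)*1237 = ((-60 - 72)² + 25)*1237 = ((-132)² + 25)*1237 = (17424 + 25)*1237 = 17449*1237 = 21584413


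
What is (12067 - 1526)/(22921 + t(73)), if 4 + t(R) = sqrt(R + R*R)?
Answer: 241568097/525183487 - 10541*sqrt(5402)/525183487 ≈ 0.45849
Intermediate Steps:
t(R) = -4 + sqrt(R + R**2) (t(R) = -4 + sqrt(R + R*R) = -4 + sqrt(R + R**2))
(12067 - 1526)/(22921 + t(73)) = (12067 - 1526)/(22921 + (-4 + sqrt(73*(1 + 73)))) = 10541/(22921 + (-4 + sqrt(73*74))) = 10541/(22921 + (-4 + sqrt(5402))) = 10541/(22917 + sqrt(5402))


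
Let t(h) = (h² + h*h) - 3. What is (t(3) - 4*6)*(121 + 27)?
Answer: -1332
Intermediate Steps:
t(h) = -3 + 2*h² (t(h) = (h² + h²) - 3 = 2*h² - 3 = -3 + 2*h²)
(t(3) - 4*6)*(121 + 27) = ((-3 + 2*3²) - 4*6)*(121 + 27) = ((-3 + 2*9) - 24)*148 = ((-3 + 18) - 24)*148 = (15 - 24)*148 = -9*148 = -1332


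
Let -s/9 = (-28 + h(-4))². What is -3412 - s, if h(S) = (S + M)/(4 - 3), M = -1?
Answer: 6389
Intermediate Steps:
h(S) = -1 + S (h(S) = (S - 1)/(4 - 3) = (-1 + S)/1 = (-1 + S)*1 = -1 + S)
s = -9801 (s = -9*(-28 + (-1 - 4))² = -9*(-28 - 5)² = -9*(-33)² = -9*1089 = -9801)
-3412 - s = -3412 - 1*(-9801) = -3412 + 9801 = 6389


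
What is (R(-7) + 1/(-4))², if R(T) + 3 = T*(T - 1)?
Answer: 44521/16 ≈ 2782.6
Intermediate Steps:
R(T) = -3 + T*(-1 + T) (R(T) = -3 + T*(T - 1) = -3 + T*(-1 + T))
(R(-7) + 1/(-4))² = ((-3 + (-7)² - 1*(-7)) + 1/(-4))² = ((-3 + 49 + 7) - ¼)² = (53 - ¼)² = (211/4)² = 44521/16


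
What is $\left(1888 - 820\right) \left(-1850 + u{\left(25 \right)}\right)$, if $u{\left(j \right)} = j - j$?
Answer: $-1975800$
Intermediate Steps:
$u{\left(j \right)} = 0$
$\left(1888 - 820\right) \left(-1850 + u{\left(25 \right)}\right) = \left(1888 - 820\right) \left(-1850 + 0\right) = 1068 \left(-1850\right) = -1975800$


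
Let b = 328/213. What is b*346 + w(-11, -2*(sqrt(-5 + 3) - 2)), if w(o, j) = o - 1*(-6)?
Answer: 112423/213 ≈ 527.81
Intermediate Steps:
b = 328/213 (b = 328*(1/213) = 328/213 ≈ 1.5399)
w(o, j) = 6 + o (w(o, j) = o + 6 = 6 + o)
b*346 + w(-11, -2*(sqrt(-5 + 3) - 2)) = (328/213)*346 + (6 - 11) = 113488/213 - 5 = 112423/213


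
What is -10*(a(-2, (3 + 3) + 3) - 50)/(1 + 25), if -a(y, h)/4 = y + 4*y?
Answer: 50/13 ≈ 3.8462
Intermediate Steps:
a(y, h) = -20*y (a(y, h) = -4*(y + 4*y) = -20*y)
-10*(a(-2, (3 + 3) + 3) - 50)/(1 + 25) = -10*(-20*(-2) - 50)/(1 + 25) = -10*(40 - 50)/26 = -(-100)/26 = -10*(-5/13) = 50/13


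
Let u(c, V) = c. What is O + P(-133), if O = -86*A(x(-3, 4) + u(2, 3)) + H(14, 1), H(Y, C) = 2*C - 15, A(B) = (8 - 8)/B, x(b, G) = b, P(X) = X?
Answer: -146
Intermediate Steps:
A(B) = 0 (A(B) = 0/B = 0)
H(Y, C) = -15 + 2*C
O = -13 (O = -86*0 + (-15 + 2*1) = 0 + (-15 + 2) = 0 - 13 = -13)
O + P(-133) = -13 - 133 = -146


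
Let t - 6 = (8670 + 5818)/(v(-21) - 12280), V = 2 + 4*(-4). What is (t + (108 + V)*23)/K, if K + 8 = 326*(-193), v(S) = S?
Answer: -13327040/387026363 ≈ -0.034434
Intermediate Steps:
V = -14 (V = 2 - 16 = -14)
t = 59318/12301 (t = 6 + (8670 + 5818)/(-21 - 12280) = 6 + 14488/(-12301) = 6 + 14488*(-1/12301) = 6 - 14488/12301 = 59318/12301 ≈ 4.8222)
K = -62926 (K = -8 + 326*(-193) = -8 - 62918 = -62926)
(t + (108 + V)*23)/K = (59318/12301 + (108 - 14)*23)/(-62926) = (59318/12301 + 94*23)*(-1/62926) = (59318/12301 + 2162)*(-1/62926) = (26654080/12301)*(-1/62926) = -13327040/387026363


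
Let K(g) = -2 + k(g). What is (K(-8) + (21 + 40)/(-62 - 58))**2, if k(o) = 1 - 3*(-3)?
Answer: 808201/14400 ≈ 56.125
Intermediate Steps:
k(o) = 10 (k(o) = 1 + 9 = 10)
K(g) = 8 (K(g) = -2 + 10 = 8)
(K(-8) + (21 + 40)/(-62 - 58))**2 = (8 + (21 + 40)/(-62 - 58))**2 = (8 + 61/(-120))**2 = (8 + 61*(-1/120))**2 = (8 - 61/120)**2 = (899/120)**2 = 808201/14400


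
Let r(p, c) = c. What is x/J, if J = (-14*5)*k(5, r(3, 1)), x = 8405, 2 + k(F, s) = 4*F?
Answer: -1681/252 ≈ -6.6706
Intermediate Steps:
k(F, s) = -2 + 4*F
J = -1260 (J = (-14*5)*(-2 + 4*5) = -70*(-2 + 20) = -70*18 = -1260)
x/J = 8405/(-1260) = 8405*(-1/1260) = -1681/252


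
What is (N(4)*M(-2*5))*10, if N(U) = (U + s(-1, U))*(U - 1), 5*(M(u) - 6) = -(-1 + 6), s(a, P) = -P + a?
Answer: -150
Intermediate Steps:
s(a, P) = a - P
M(u) = 5 (M(u) = 6 + (-(-1 + 6))/5 = 6 + (-1*5)/5 = 6 + (⅕)*(-5) = 6 - 1 = 5)
N(U) = 1 - U (N(U) = (U + (-1 - U))*(U - 1) = -(-1 + U) = 1 - U)
(N(4)*M(-2*5))*10 = ((1 - 1*4)*5)*10 = ((1 - 4)*5)*10 = -3*5*10 = -15*10 = -150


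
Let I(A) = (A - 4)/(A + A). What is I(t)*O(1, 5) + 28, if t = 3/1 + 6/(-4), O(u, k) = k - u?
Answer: 74/3 ≈ 24.667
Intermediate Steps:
t = 3/2 (t = 3*1 + 6*(-1/4) = 3 - 3/2 = 3/2 ≈ 1.5000)
I(A) = (-4 + A)/(2*A) (I(A) = (-4 + A)/((2*A)) = (-4 + A)*(1/(2*A)) = (-4 + A)/(2*A))
I(t)*O(1, 5) + 28 = ((-4 + 3/2)/(2*(3/2)))*(5 - 1*1) + 28 = ((1/2)*(2/3)*(-5/2))*(5 - 1) + 28 = -5/6*4 + 28 = -10/3 + 28 = 74/3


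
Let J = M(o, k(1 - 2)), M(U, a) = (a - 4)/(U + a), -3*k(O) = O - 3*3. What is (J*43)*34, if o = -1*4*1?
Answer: 1462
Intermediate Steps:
k(O) = 3 - O/3 (k(O) = -(O - 3*3)/3 = -(O - 9)/3 = -(-9 + O)/3 = 3 - O/3)
o = -4 (o = -4*1 = -4)
M(U, a) = (-4 + a)/(U + a)
J = 1 (J = (-4 + (3 - (1 - 2)/3))/(-4 + (3 - (1 - 2)/3)) = (-4 + (3 - ⅓*(-1)))/(-4 + (3 - ⅓*(-1))) = (-4 + (3 + ⅓))/(-4 + (3 + ⅓)) = (-4 + 10/3)/(-4 + 10/3) = -⅔/(-⅔) = -3/2*(-⅔) = 1)
(J*43)*34 = (1*43)*34 = 43*34 = 1462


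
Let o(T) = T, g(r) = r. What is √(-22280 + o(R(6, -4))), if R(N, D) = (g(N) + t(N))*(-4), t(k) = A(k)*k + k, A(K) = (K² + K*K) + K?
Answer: 110*I*√2 ≈ 155.56*I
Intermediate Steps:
A(K) = K + 2*K² (A(K) = (K² + K²) + K = 2*K² + K = K + 2*K²)
t(k) = k + k²*(1 + 2*k) (t(k) = (k*(1 + 2*k))*k + k = k²*(1 + 2*k) + k = k + k²*(1 + 2*k))
R(N, D) = -4*N - 4*N*(1 + N*(1 + 2*N)) (R(N, D) = (N + N*(1 + N*(1 + 2*N)))*(-4) = -4*N - 4*N*(1 + N*(1 + 2*N)))
√(-22280 + o(R(6, -4))) = √(-22280 + 4*6*(-2 - 1*6*(1 + 2*6))) = √(-22280 + 4*6*(-2 - 1*6*(1 + 12))) = √(-22280 + 4*6*(-2 - 1*6*13)) = √(-22280 + 4*6*(-2 - 78)) = √(-22280 + 4*6*(-80)) = √(-22280 - 1920) = √(-24200) = 110*I*√2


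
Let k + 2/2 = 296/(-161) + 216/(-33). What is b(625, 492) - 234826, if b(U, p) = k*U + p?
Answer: -425392389/1771 ≈ -2.4020e+5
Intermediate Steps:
k = -16619/1771 (k = -1 + (296/(-161) + 216/(-33)) = -1 + (296*(-1/161) + 216*(-1/33)) = -1 + (-296/161 - 72/11) = -1 - 14848/1771 = -16619/1771 ≈ -9.3840)
b(U, p) = p - 16619*U/1771 (b(U, p) = -16619*U/1771 + p = p - 16619*U/1771)
b(625, 492) - 234826 = (492 - 16619/1771*625) - 234826 = (492 - 10386875/1771) - 234826 = -9515543/1771 - 234826 = -425392389/1771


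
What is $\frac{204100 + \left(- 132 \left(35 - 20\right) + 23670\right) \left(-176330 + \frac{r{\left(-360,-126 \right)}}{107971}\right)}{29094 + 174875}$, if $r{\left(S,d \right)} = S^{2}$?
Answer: $- \frac{412920790361600}{22022736899} \approx -18750.0$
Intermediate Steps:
$\frac{204100 + \left(- 132 \left(35 - 20\right) + 23670\right) \left(-176330 + \frac{r{\left(-360,-126 \right)}}{107971}\right)}{29094 + 174875} = \frac{204100 + \left(- 132 \left(35 - 20\right) + 23670\right) \left(-176330 + \frac{\left(-360\right)^{2}}{107971}\right)}{29094 + 174875} = \frac{204100 + \left(\left(-132\right) 15 + 23670\right) \left(-176330 + 129600 \cdot \frac{1}{107971}\right)}{203969} = \left(204100 + \left(-1980 + 23670\right) \left(-176330 + \frac{129600}{107971}\right)\right) \frac{1}{203969} = \left(204100 + 21690 \left(- \frac{19038396830}{107971}\right)\right) \frac{1}{203969} = \left(204100 - \frac{412942827242700}{107971}\right) \frac{1}{203969} = \left(- \frac{412920790361600}{107971}\right) \frac{1}{203969} = - \frac{412920790361600}{22022736899}$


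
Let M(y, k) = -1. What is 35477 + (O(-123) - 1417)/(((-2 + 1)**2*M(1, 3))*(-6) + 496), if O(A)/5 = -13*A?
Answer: 8908016/251 ≈ 35490.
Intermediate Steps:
O(A) = -65*A (O(A) = 5*(-13*A) = -65*A)
35477 + (O(-123) - 1417)/(((-2 + 1)**2*M(1, 3))*(-6) + 496) = 35477 + (-65*(-123) - 1417)/(((-2 + 1)**2*(-1))*(-6) + 496) = 35477 + (7995 - 1417)/(((-1)**2*(-1))*(-6) + 496) = 35477 + 6578/((1*(-1))*(-6) + 496) = 35477 + 6578/(-1*(-6) + 496) = 35477 + 6578/(6 + 496) = 35477 + 6578/502 = 35477 + 6578*(1/502) = 35477 + 3289/251 = 8908016/251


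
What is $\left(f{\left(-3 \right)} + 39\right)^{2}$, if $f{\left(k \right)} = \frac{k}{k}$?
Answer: $1600$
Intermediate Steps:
$f{\left(k \right)} = 1$
$\left(f{\left(-3 \right)} + 39\right)^{2} = \left(1 + 39\right)^{2} = 40^{2} = 1600$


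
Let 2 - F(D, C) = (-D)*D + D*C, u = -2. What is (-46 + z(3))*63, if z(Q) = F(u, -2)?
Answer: -2772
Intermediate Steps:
F(D, C) = 2 + D**2 - C*D (F(D, C) = 2 - ((-D)*D + D*C) = 2 - (-D**2 + C*D) = 2 + (D**2 - C*D) = 2 + D**2 - C*D)
z(Q) = 2 (z(Q) = 2 + (-2)**2 - 1*(-2)*(-2) = 2 + 4 - 4 = 2)
(-46 + z(3))*63 = (-46 + 2)*63 = -44*63 = -2772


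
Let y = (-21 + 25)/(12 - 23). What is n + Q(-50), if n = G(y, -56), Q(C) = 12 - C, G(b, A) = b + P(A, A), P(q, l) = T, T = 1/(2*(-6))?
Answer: 8125/132 ≈ 61.553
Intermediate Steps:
T = -1/12 (T = 1/(-12) = -1/12 ≈ -0.083333)
P(q, l) = -1/12
y = -4/11 (y = 4/(-11) = 4*(-1/11) = -4/11 ≈ -0.36364)
G(b, A) = -1/12 + b (G(b, A) = b - 1/12 = -1/12 + b)
n = -59/132 (n = -1/12 - 4/11 = -59/132 ≈ -0.44697)
n + Q(-50) = -59/132 + (12 - 1*(-50)) = -59/132 + (12 + 50) = -59/132 + 62 = 8125/132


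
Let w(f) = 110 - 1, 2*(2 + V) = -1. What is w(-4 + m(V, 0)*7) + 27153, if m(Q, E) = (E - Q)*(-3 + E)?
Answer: 27262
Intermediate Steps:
V = -5/2 (V = -2 + (½)*(-1) = -2 - ½ = -5/2 ≈ -2.5000)
m(Q, E) = (-3 + E)*(E - Q)
w(f) = 109
w(-4 + m(V, 0)*7) + 27153 = 109 + 27153 = 27262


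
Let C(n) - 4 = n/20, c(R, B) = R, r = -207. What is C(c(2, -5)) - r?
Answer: 2111/10 ≈ 211.10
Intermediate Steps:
C(n) = 4 + n/20
C(c(2, -5)) - r = (4 + (1/20)*2) - 1*(-207) = (4 + ⅒) + 207 = 41/10 + 207 = 2111/10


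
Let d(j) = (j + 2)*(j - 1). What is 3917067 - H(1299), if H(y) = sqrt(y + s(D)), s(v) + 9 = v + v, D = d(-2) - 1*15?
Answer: 3917067 - 6*sqrt(35) ≈ 3.9170e+6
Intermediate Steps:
d(j) = (-1 + j)*(2 + j) (d(j) = (2 + j)*(-1 + j) = (-1 + j)*(2 + j))
D = -15 (D = (-2 - 2 + (-2)**2) - 1*15 = (-2 - 2 + 4) - 15 = 0 - 15 = -15)
s(v) = -9 + 2*v (s(v) = -9 + (v + v) = -9 + 2*v)
H(y) = sqrt(-39 + y) (H(y) = sqrt(y + (-9 + 2*(-15))) = sqrt(y + (-9 - 30)) = sqrt(y - 39) = sqrt(-39 + y))
3917067 - H(1299) = 3917067 - sqrt(-39 + 1299) = 3917067 - sqrt(1260) = 3917067 - 6*sqrt(35)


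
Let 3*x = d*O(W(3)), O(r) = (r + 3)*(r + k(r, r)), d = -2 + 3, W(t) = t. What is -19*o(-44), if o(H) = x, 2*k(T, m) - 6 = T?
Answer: -285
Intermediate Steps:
k(T, m) = 3 + T/2
d = 1
O(r) = (3 + r)*(3 + 3*r/2) (O(r) = (r + 3)*(r + (3 + r/2)) = (3 + r)*(3 + 3*r/2))
x = 15 (x = (1*(9 + (3/2)*3² + (15/2)*3))/3 = (1*(9 + (3/2)*9 + 45/2))/3 = (1*(9 + 27/2 + 45/2))/3 = (1*45)/3 = (⅓)*45 = 15)
o(H) = 15
-19*o(-44) = -19*15 = -285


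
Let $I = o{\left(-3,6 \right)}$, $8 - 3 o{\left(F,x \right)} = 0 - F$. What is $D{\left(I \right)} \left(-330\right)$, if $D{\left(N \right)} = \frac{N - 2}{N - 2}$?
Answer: $-330$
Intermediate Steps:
$o{\left(F,x \right)} = \frac{8}{3} + \frac{F}{3}$ ($o{\left(F,x \right)} = \frac{8}{3} - \frac{0 - F}{3} = \frac{8}{3} - \frac{\left(-1\right) F}{3} = \frac{8}{3} + \frac{F}{3}$)
$I = \frac{5}{3}$ ($I = \frac{8}{3} + \frac{1}{3} \left(-3\right) = \frac{8}{3} - 1 = \frac{5}{3} \approx 1.6667$)
$D{\left(N \right)} = 1$ ($D{\left(N \right)} = \frac{-2 + N}{-2 + N} = 1$)
$D{\left(I \right)} \left(-330\right) = 1 \left(-330\right) = -330$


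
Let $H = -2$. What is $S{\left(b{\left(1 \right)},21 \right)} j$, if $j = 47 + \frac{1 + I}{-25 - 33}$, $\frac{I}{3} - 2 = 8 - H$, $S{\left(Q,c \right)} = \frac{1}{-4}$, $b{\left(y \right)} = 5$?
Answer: $- \frac{2689}{232} \approx -11.591$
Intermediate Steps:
$S{\left(Q,c \right)} = - \frac{1}{4}$
$I = 36$ ($I = 6 + 3 \left(8 - -2\right) = 6 + 3 \left(8 + 2\right) = 6 + 3 \cdot 10 = 6 + 30 = 36$)
$j = \frac{2689}{58}$ ($j = 47 + \frac{1 + 36}{-25 - 33} = 47 + \frac{37}{-58} = 47 + 37 \left(- \frac{1}{58}\right) = 47 - \frac{37}{58} = \frac{2689}{58} \approx 46.362$)
$S{\left(b{\left(1 \right)},21 \right)} j = \left(- \frac{1}{4}\right) \frac{2689}{58} = - \frac{2689}{232}$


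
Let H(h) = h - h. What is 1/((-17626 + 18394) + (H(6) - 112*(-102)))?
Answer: 1/12192 ≈ 8.2021e-5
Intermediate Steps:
H(h) = 0
1/((-17626 + 18394) + (H(6) - 112*(-102))) = 1/((-17626 + 18394) + (0 - 112*(-102))) = 1/(768 + (0 + 11424)) = 1/(768 + 11424) = 1/12192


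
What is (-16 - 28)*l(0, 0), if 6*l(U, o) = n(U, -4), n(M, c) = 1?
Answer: -22/3 ≈ -7.3333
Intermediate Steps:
l(U, o) = ⅙ (l(U, o) = (⅙)*1 = ⅙)
(-16 - 28)*l(0, 0) = (-16 - 28)*(⅙) = -44*⅙ = -22/3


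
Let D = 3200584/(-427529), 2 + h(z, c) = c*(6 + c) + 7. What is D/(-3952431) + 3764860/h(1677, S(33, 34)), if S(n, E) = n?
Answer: 1590445222983542417/545798575978677 ≈ 2914.0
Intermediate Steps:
h(z, c) = 5 + c*(6 + c) (h(z, c) = -2 + (c*(6 + c) + 7) = -2 + (7 + c*(6 + c)) = 5 + c*(6 + c))
D = -3200584/427529 (D = 3200584*(-1/427529) = -3200584/427529 ≈ -7.4862)
D/(-3952431) + 3764860/h(1677, S(33, 34)) = -3200584/427529/(-3952431) + 3764860/(5 + 33² + 6*33) = -3200584/427529*(-1/3952431) + 3764860/(5 + 1089 + 198) = 3200584/1689778872999 + 3764860/1292 = 3200584/1689778872999 + 3764860*(1/1292) = 3200584/1689778872999 + 941215/323 = 1590445222983542417/545798575978677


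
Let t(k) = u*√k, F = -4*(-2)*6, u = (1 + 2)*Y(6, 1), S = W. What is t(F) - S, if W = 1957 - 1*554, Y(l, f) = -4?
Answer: -1403 - 48*√3 ≈ -1486.1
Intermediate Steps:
W = 1403 (W = 1957 - 554 = 1403)
S = 1403
u = -12 (u = (1 + 2)*(-4) = 3*(-4) = -12)
F = 48 (F = 8*6 = 48)
t(k) = -12*√k
t(F) - S = -48*√3 - 1*1403 = -48*√3 - 1403 = -1403 - 48*√3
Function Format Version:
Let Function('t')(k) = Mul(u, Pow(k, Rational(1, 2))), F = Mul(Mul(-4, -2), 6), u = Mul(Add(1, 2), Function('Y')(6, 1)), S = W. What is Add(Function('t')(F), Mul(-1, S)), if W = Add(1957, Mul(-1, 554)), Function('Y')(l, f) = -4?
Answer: Add(-1403, Mul(-48, Pow(3, Rational(1, 2)))) ≈ -1486.1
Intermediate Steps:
W = 1403 (W = Add(1957, -554) = 1403)
S = 1403
u = -12 (u = Mul(Add(1, 2), -4) = Mul(3, -4) = -12)
F = 48 (F = Mul(8, 6) = 48)
Function('t')(k) = Mul(-12, Pow(k, Rational(1, 2)))
Add(Function('t')(F), Mul(-1, S)) = Add(Mul(-12, Pow(48, Rational(1, 2))), Mul(-1, 1403)) = Add(Mul(-12, Mul(4, Pow(3, Rational(1, 2)))), -1403) = Add(Mul(-48, Pow(3, Rational(1, 2))), -1403) = Add(-1403, Mul(-48, Pow(3, Rational(1, 2))))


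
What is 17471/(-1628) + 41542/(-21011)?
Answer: -434713557/34205908 ≈ -12.709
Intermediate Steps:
17471/(-1628) + 41542/(-21011) = 17471*(-1/1628) + 41542*(-1/21011) = -17471/1628 - 41542/21011 = -434713557/34205908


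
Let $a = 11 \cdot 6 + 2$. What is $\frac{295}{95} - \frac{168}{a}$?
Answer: $\frac{205}{323} \approx 0.63468$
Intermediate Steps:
$a = 68$ ($a = 66 + 2 = 68$)
$\frac{295}{95} - \frac{168}{a} = \frac{295}{95} - \frac{168}{68} = 295 \cdot \frac{1}{95} - \frac{42}{17} = \frac{59}{19} - \frac{42}{17} = \frac{205}{323}$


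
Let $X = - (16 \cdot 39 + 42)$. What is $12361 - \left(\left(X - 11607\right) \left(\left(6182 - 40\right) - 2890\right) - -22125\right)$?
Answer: $39902032$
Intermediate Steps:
$X = -666$ ($X = - (624 + 42) = \left(-1\right) 666 = -666$)
$12361 - \left(\left(X - 11607\right) \left(\left(6182 - 40\right) - 2890\right) - -22125\right) = 12361 - \left(\left(-666 - 11607\right) \left(\left(6182 - 40\right) - 2890\right) - -22125\right) = 12361 - \left(- 12273 \left(\left(6182 - 40\right) - 2890\right) + 22125\right) = 12361 - \left(- 12273 \left(6142 - 2890\right) + 22125\right) = 12361 - \left(\left(-12273\right) 3252 + 22125\right) = 12361 - \left(-39911796 + 22125\right) = 12361 - -39889671 = 12361 + 39889671 = 39902032$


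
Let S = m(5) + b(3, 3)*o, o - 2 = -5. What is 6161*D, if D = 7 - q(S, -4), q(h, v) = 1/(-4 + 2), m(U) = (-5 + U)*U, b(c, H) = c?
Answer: 92415/2 ≈ 46208.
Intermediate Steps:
o = -3 (o = 2 - 5 = -3)
m(U) = U*(-5 + U)
S = -9 (S = 5*(-5 + 5) + 3*(-3) = 5*0 - 9 = 0 - 9 = -9)
q(h, v) = -½ (q(h, v) = 1/(-2) = -½)
D = 15/2 (D = 7 - 1*(-½) = 7 + ½ = 15/2 ≈ 7.5000)
6161*D = 6161*(15/2) = 92415/2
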